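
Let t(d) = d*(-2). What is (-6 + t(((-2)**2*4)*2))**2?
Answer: 4900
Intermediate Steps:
t(d) = -2*d
(-6 + t(((-2)**2*4)*2))**2 = (-6 - 2*(-2)**2*4*2)**2 = (-6 - 2*4*4*2)**2 = (-6 - 32*2)**2 = (-6 - 2*32)**2 = (-6 - 64)**2 = (-70)**2 = 4900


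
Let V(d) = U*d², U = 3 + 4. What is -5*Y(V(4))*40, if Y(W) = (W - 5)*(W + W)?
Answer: -4793600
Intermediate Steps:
U = 7
V(d) = 7*d²
Y(W) = 2*W*(-5 + W) (Y(W) = (-5 + W)*(2*W) = 2*W*(-5 + W))
-5*Y(V(4))*40 = -10*7*4²*(-5 + 7*4²)*40 = -10*7*16*(-5 + 7*16)*40 = -10*112*(-5 + 112)*40 = -10*112*107*40 = -5*23968*40 = -119840*40 = -4793600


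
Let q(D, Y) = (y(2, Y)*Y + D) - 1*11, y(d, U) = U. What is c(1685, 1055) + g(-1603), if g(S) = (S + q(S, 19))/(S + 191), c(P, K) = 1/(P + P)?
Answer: 2406533/1189610 ≈ 2.0230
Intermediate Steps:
c(P, K) = 1/(2*P)
q(D, Y) = -11 + D + Y**2 (q(D, Y) = (Y*Y + D) - 1*11 = (Y**2 + D) - 11 = (D + Y**2) - 11 = -11 + D + Y**2)
g(S) = (350 + 2*S)/(191 + S) (g(S) = (S + (-11 + S + 19**2))/(S + 191) = (S + (-11 + S + 361))/(191 + S) = (S + (350 + S))/(191 + S) = (350 + 2*S)/(191 + S))
c(1685, 1055) + g(-1603) = (1/2)/1685 + 2*(175 - 1603)/(191 - 1603) = (1/2)*(1/1685) + 2*(-1428)/(-1412) = 1/3370 + 2*(-1/1412)*(-1428) = 1/3370 + 714/353 = 2406533/1189610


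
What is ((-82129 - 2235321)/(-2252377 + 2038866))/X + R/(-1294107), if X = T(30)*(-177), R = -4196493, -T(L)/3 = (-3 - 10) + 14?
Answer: 159591218884421/48906176102829 ≈ 3.2632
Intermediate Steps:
T(L) = -3 (T(L) = -3*((-3 - 10) + 14) = -3*(-13 + 14) = -3*1 = -3)
X = 531 (X = -3*(-177) = 531)
((-82129 - 2235321)/(-2252377 + 2038866))/X + R/(-1294107) = ((-82129 - 2235321)/(-2252377 + 2038866))/531 - 4196493/(-1294107) = -2317450/(-213511)*(1/531) - 4196493*(-1/1294107) = -2317450*(-1/213511)*(1/531) + 1398831/431369 = (2317450/213511)*(1/531) + 1398831/431369 = 2317450/113374341 + 1398831/431369 = 159591218884421/48906176102829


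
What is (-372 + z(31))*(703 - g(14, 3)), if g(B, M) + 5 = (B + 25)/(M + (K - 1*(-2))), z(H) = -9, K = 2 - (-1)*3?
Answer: -2682621/10 ≈ -2.6826e+5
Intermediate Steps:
K = 5 (K = 2 - 1*(-3) = 2 + 3 = 5)
g(B, M) = -5 + (25 + B)/(7 + M) (g(B, M) = -5 + (B + 25)/(M + (5 - 1*(-2))) = -5 + (25 + B)/(M + (5 + 2)) = -5 + (25 + B)/(M + 7) = -5 + (25 + B)/(7 + M))
(-372 + z(31))*(703 - g(14, 3)) = (-372 - 9)*(703 - (-10 + 14 - 5*3)/(7 + 3)) = -381*(703 - (-10 + 14 - 15)/10) = -381*(703 - (-11)/10) = -381*(703 - 1*(-11/10)) = -381*(703 + 11/10) = -381*7041/10 = -2682621/10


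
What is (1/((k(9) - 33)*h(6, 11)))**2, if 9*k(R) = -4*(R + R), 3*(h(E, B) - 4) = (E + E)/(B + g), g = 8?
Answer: 361/10758400 ≈ 3.3555e-5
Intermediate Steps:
h(E, B) = 4 + 2*E/(3*(8 + B)) (h(E, B) = 4 + ((E + E)/(B + 8))/3 = 4 + ((2*E)/(8 + B))/3 = 4 + (2*E/(8 + B))/3 = 4 + 2*E/(3*(8 + B)))
k(R) = -8*R/9 (k(R) = (-4*(R + R))/9 = (-8*R)/9 = -8*R/9)
(1/((k(9) - 33)*h(6, 11)))**2 = (1/((-8/9*9 - 33)*((2*(48 + 6 + 6*11)/(3*(8 + 11))))))**2 = (1/((-8 - 33)*(((2/3)*(48 + 6 + 66)/19))))**2 = (1/((-41)*(((2/3)*(1/19)*120))))**2 = (-1/(41*80/19))**2 = (-1/41*19/80)**2 = (-19/3280)**2 = 361/10758400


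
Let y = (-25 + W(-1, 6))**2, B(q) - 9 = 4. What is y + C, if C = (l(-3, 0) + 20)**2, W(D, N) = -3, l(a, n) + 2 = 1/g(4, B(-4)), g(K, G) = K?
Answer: 17873/16 ≈ 1117.1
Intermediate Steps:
B(q) = 13 (B(q) = 9 + 4 = 13)
l(a, n) = -7/4 (l(a, n) = -2 + 1/4 = -7/4)
y = 784 (y = (-25 - 3)**2 = (-28)**2 = 784)
C = 5329/16 (C = (-7/4 + 20)**2 = (73/4)**2 = 5329/16 ≈ 333.06)
y + C = 784 + 5329/16 = 17873/16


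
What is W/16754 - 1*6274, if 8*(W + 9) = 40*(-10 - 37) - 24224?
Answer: -52558934/8377 ≈ -6274.2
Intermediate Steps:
W = -3272 (W = -9 + (40*(-10 - 37) - 24224)/8 = -9 + (40*(-47) - 24224)/8 = -9 + (-1880 - 24224)/8 = -9 + (1/8)*(-26104) = -9 - 3263 = -3272)
W/16754 - 1*6274 = -3272/16754 - 1*6274 = -3272*1/16754 - 6274 = -1636/8377 - 6274 = -52558934/8377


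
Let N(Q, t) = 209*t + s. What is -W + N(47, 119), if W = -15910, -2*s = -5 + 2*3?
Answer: 81561/2 ≈ 40781.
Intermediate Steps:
s = -1/2 (s = -(-5 + 2*3)/2 = -(-5 + 6)/2 = -1/2*1 = -1/2 ≈ -0.50000)
N(Q, t) = -1/2 + 209*t (N(Q, t) = 209*t - 1/2 = -1/2 + 209*t)
-W + N(47, 119) = -1*(-15910) + (-1/2 + 209*119) = 15910 + (-1/2 + 24871) = 15910 + 49741/2 = 81561/2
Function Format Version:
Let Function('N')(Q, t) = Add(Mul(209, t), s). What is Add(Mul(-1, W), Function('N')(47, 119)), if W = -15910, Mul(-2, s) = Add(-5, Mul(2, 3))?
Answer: Rational(81561, 2) ≈ 40781.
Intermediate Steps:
s = Rational(-1, 2) (s = Mul(Rational(-1, 2), Add(-5, Mul(2, 3))) = Mul(Rational(-1, 2), Add(-5, 6)) = Mul(Rational(-1, 2), 1) = Rational(-1, 2) ≈ -0.50000)
Function('N')(Q, t) = Add(Rational(-1, 2), Mul(209, t)) (Function('N')(Q, t) = Add(Mul(209, t), Rational(-1, 2)) = Add(Rational(-1, 2), Mul(209, t)))
Add(Mul(-1, W), Function('N')(47, 119)) = Add(Mul(-1, -15910), Add(Rational(-1, 2), Mul(209, 119))) = Add(15910, Add(Rational(-1, 2), 24871)) = Add(15910, Rational(49741, 2)) = Rational(81561, 2)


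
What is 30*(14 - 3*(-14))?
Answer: 1680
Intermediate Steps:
30*(14 - 3*(-14)) = 30*(14 + 42) = 30*56 = 1680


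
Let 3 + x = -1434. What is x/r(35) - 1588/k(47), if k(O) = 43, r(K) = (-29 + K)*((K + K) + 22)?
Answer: -312789/7912 ≈ -39.534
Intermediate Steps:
x = -1437 (x = -3 - 1434 = -1437)
r(K) = (-29 + K)*(22 + 2*K) (r(K) = (-29 + K)*(2*K + 22) = (-29 + K)*(22 + 2*K))
x/r(35) - 1588/k(47) = -1437/(-638 - 36*35 + 2*35²) - 1588/43 = -1437/(-638 - 1260 + 2*1225) - 1588*1/43 = -1437/(-638 - 1260 + 2450) - 1588/43 = -1437/552 - 1588/43 = -1437*1/552 - 1588/43 = -479/184 - 1588/43 = -312789/7912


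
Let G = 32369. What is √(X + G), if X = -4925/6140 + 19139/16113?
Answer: √3168283340576792373/9893382 ≈ 179.92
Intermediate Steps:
X = 7631387/19786764 (X = -4925*1/6140 + 19139*(1/16113) = -985/1228 + 19139/16113 = 7631387/19786764 ≈ 0.38568)
√(X + G) = √(7631387/19786764 + 32369) = √(640485395303/19786764) = √3168283340576792373/9893382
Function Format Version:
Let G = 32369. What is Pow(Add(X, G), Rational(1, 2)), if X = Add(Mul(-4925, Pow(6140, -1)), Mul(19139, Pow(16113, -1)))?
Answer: Mul(Rational(1, 9893382), Pow(3168283340576792373, Rational(1, 2))) ≈ 179.92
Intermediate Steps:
X = Rational(7631387, 19786764) (X = Add(Mul(-4925, Rational(1, 6140)), Mul(19139, Rational(1, 16113))) = Add(Rational(-985, 1228), Rational(19139, 16113)) = Rational(7631387, 19786764) ≈ 0.38568)
Pow(Add(X, G), Rational(1, 2)) = Pow(Add(Rational(7631387, 19786764), 32369), Rational(1, 2)) = Pow(Rational(640485395303, 19786764), Rational(1, 2)) = Mul(Rational(1, 9893382), Pow(3168283340576792373, Rational(1, 2)))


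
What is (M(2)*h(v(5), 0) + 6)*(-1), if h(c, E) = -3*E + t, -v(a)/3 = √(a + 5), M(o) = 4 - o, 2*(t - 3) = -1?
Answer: -11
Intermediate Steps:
t = 5/2 (t = 3 + (½)*(-1) = 3 - ½ = 5/2 ≈ 2.5000)
v(a) = -3*√(5 + a) (v(a) = -3*√(a + 5) = -3*√(5 + a))
h(c, E) = 5/2 - 3*E (h(c, E) = -3*E + 5/2 = 5/2 - 3*E)
(M(2)*h(v(5), 0) + 6)*(-1) = ((4 - 1*2)*(5/2 - 3*0) + 6)*(-1) = ((4 - 2)*(5/2 + 0) + 6)*(-1) = (2*(5/2) + 6)*(-1) = (5 + 6)*(-1) = 11*(-1) = -11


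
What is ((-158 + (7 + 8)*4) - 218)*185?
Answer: -58460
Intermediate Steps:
((-158 + (7 + 8)*4) - 218)*185 = ((-158 + 15*4) - 218)*185 = ((-158 + 60) - 218)*185 = (-98 - 218)*185 = -316*185 = -58460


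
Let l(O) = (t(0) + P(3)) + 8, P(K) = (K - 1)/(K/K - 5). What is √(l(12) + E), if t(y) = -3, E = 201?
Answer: √822/2 ≈ 14.335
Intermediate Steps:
P(K) = ¼ - K/4 (P(K) = (-1 + K)/(1 - 5) = (-1 + K)/(-4) = (-1 + K)*(-¼) = ¼ - K/4)
l(O) = 9/2 (l(O) = (-3 + (¼ - ¼*3)) + 8 = (-3 + (¼ - ¾)) + 8 = (-3 - ½) + 8 = -7/2 + 8 = 9/2)
√(l(12) + E) = √(9/2 + 201) = √(411/2) = √822/2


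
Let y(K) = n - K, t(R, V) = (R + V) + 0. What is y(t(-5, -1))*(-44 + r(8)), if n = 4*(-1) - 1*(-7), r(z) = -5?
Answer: -441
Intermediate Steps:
n = 3 (n = -4 + 7 = 3)
t(R, V) = R + V
y(K) = 3 - K
y(t(-5, -1))*(-44 + r(8)) = (3 - (-5 - 1))*(-44 - 5) = (3 - 1*(-6))*(-49) = (3 + 6)*(-49) = 9*(-49) = -441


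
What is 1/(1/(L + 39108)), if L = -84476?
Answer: -45368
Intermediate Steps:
1/(1/(L + 39108)) = 1/(1/(-84476 + 39108)) = 1/(1/(-45368)) = 1/(-1/45368) = -45368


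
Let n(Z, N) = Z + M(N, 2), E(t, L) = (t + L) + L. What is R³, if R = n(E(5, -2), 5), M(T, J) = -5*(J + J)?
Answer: -6859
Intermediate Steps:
M(T, J) = -10*J
E(t, L) = t + 2*L (E(t, L) = (L + t) + L = t + 2*L)
n(Z, N) = -20 + Z (n(Z, N) = Z - 10*2 = Z - 20 = -20 + Z)
R = -19 (R = -20 + (5 + 2*(-2)) = -20 + (5 - 4) = -20 + 1 = -19)
R³ = (-19)³ = -6859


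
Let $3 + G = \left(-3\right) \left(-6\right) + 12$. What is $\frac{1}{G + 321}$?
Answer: $\frac{1}{348} \approx 0.0028736$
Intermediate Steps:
$G = 27$ ($G = -3 + \left(\left(-3\right) \left(-6\right) + 12\right) = -3 + \left(18 + 12\right) = -3 + 30 = 27$)
$\frac{1}{G + 321} = \frac{1}{27 + 321} = \frac{1}{348}$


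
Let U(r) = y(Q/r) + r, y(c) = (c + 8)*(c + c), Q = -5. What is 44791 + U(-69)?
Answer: 212927012/4761 ≈ 44723.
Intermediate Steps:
y(c) = 2*c*(8 + c) (y(c) = (8 + c)*(2*c) = 2*c*(8 + c))
U(r) = r - 10*(8 - 5/r)/r (U(r) = 2*(-5/r)*(8 - 5/r) + r = -10*(8 - 5/r)/r + r = r - 10*(8 - 5/r)/r)
44791 + U(-69) = 44791 + (-69 - 80/(-69) + 50/(-69)²) = 44791 + (-69 - 80*(-1/69) + 50*(1/4761)) = 44791 + (-69 + 80/69 + 50/4761) = 44791 - 322939/4761 = 212927012/4761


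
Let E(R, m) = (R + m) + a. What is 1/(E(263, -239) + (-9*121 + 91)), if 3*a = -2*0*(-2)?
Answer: -1/974 ≈ -0.0010267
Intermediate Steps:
a = 0 (a = (-2*0*(-2))/3 = (0*(-2))/3 = (⅓)*0 = 0)
E(R, m) = R + m (E(R, m) = (R + m) + 0 = R + m)
1/(E(263, -239) + (-9*121 + 91)) = 1/((263 - 239) + (-9*121 + 91)) = 1/(24 + (-1089 + 91)) = 1/(24 - 998) = 1/(-974) = -1/974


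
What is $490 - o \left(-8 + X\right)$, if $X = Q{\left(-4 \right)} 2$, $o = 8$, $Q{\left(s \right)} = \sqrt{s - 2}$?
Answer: $554 - 16 i \sqrt{6} \approx 554.0 - 39.192 i$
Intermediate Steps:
$Q{\left(s \right)} = \sqrt{-2 + s}$
$X = 2 i \sqrt{6}$ ($X = \sqrt{-2 - 4} \cdot 2 = \sqrt{-6} \cdot 2 = i \sqrt{6} \cdot 2 = 2 i \sqrt{6} \approx 4.899 i$)
$490 - o \left(-8 + X\right) = 490 - 8 \left(-8 + 2 i \sqrt{6}\right) = 490 - \left(-64 + 16 i \sqrt{6}\right) = 490 + \left(64 - 16 i \sqrt{6}\right) = 554 - 16 i \sqrt{6}$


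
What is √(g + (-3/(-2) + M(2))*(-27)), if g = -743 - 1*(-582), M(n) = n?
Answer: I*√1022/2 ≈ 15.984*I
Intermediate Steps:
g = -161 (g = -743 + 582 = -161)
√(g + (-3/(-2) + M(2))*(-27)) = √(-161 + (-3/(-2) + 2)*(-27)) = √(-161 + (-3*(-½) + 2)*(-27)) = √(-161 + (3/2 + 2)*(-27)) = √(-161 + (7/2)*(-27)) = √(-161 - 189/2) = √(-511/2) = I*√1022/2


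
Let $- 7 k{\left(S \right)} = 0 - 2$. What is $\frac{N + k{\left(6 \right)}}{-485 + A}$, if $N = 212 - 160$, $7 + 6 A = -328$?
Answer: $- \frac{2196}{22715} \approx -0.096676$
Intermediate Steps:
$A = - \frac{335}{6}$ ($A = - \frac{7}{6} + \frac{1}{6} \left(-328\right) = - \frac{7}{6} - \frac{164}{3} = - \frac{335}{6} \approx -55.833$)
$N = 52$
$k{\left(S \right)} = \frac{2}{7}$ ($k{\left(S \right)} = - \frac{0 - 2}{7} = \left(- \frac{1}{7}\right) \left(-2\right) = \frac{2}{7}$)
$\frac{N + k{\left(6 \right)}}{-485 + A} = \frac{52 + \frac{2}{7}}{-485 - \frac{335}{6}} = \frac{366}{7 \left(- \frac{3245}{6}\right)} = \frac{366}{7} \left(- \frac{6}{3245}\right) = - \frac{2196}{22715}$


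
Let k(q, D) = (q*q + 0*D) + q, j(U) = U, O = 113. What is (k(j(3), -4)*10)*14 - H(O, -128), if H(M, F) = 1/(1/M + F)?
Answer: 24297953/14463 ≈ 1680.0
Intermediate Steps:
k(q, D) = q + q**2 (k(q, D) = (q**2 + 0) + q = q**2 + q = q + q**2)
H(M, F) = 1/(F + 1/M)
(k(j(3), -4)*10)*14 - H(O, -128) = ((3*(1 + 3))*10)*14 - 113/(1 - 128*113) = ((3*4)*10)*14 - 113/(1 - 14464) = (12*10)*14 - 113/(-14463) = 120*14 - 113*(-1)/14463 = 1680 - 1*(-113/14463) = 1680 + 113/14463 = 24297953/14463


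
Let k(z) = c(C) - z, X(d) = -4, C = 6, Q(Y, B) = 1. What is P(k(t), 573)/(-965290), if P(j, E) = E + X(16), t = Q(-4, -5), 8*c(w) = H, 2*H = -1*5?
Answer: -569/965290 ≈ -0.00058946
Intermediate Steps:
H = -5/2 (H = (-1*5)/2 = (½)*(-5) = -5/2 ≈ -2.5000)
c(w) = -5/16 (c(w) = (⅛)*(-5/2) = -5/16)
t = 1
k(z) = -5/16 - z
P(j, E) = -4 + E (P(j, E) = E - 4 = -4 + E)
P(k(t), 573)/(-965290) = (-4 + 573)/(-965290) = 569*(-1/965290) = -569/965290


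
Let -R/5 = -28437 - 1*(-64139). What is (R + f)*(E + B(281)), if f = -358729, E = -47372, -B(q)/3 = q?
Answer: 25902978385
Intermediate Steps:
B(q) = -3*q
R = -178510 (R = -5*(-28437 - 1*(-64139)) = -5*(-28437 + 64139) = -5*35702 = -178510)
(R + f)*(E + B(281)) = (-178510 - 358729)*(-47372 - 3*281) = -537239*(-47372 - 843) = -537239*(-48215) = 25902978385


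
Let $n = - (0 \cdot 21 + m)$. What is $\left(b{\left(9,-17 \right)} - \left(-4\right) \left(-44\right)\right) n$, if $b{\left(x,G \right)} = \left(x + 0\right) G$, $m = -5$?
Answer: $-1645$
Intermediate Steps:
$b{\left(x,G \right)} = G x$ ($b{\left(x,G \right)} = x G = G x$)
$n = 5$ ($n = - (0 \cdot 21 - 5) = - (0 - 5) = \left(-1\right) \left(-5\right) = 5$)
$\left(b{\left(9,-17 \right)} - \left(-4\right) \left(-44\right)\right) n = \left(\left(-17\right) 9 - \left(-4\right) \left(-44\right)\right) 5 = \left(-153 - 176\right) 5 = \left(-329\right) 5 = -1645$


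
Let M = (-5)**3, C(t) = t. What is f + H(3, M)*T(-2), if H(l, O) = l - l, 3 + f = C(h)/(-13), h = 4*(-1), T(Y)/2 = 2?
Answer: -35/13 ≈ -2.6923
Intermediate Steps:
T(Y) = 4 (T(Y) = 2*2 = 4)
h = -4
M = -125
f = -35/13 (f = -3 - 4/(-13) = -3 - 4*(-1/13) = -3 + 4/13 = -35/13 ≈ -2.6923)
H(l, O) = 0
f + H(3, M)*T(-2) = -35/13 + 0*4 = -35/13 + 0 = -35/13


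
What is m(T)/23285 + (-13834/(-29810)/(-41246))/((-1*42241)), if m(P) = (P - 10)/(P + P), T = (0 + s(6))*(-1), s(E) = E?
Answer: 20774951375671/362806869435357930 ≈ 5.7262e-5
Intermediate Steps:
T = -6 (T = (0 + 6)*(-1) = 6*(-1) = -6)
m(P) = (-10 + P)/(2*P) (m(P) = (-10 + P)/((2*P)) = (-10 + P)*(1/(2*P)) = (-10 + P)/(2*P))
m(T)/23285 + (-13834/(-29810)/(-41246))/((-1*42241)) = ((½)*(-10 - 6)/(-6))/23285 + (-13834/(-29810)/(-41246))/((-1*42241)) = ((½)*(-⅙)*(-16))*(1/23285) + (-13834*(-1/29810)*(-1/41246))/(-42241) = (4/3)*(1/23285) + ((6917/14905)*(-1/41246))*(-1/42241) = 4/69855 - 6917/614771630*(-1/42241) = 4/69855 + 6917/25968568422830 = 20774951375671/362806869435357930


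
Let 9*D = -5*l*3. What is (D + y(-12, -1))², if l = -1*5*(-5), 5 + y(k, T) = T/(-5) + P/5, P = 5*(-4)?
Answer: 573049/225 ≈ 2546.9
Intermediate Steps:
P = -20
y(k, T) = -9 - T/5 (y(k, T) = -5 + (T/(-5) - 20/5) = -5 + (T*(-⅕) - 20*⅕) = -5 + (-T/5 - 4) = -5 + (-4 - T/5) = -9 - T/5)
l = 25 (l = -5*(-5) = 25)
D = -125/3 (D = (-5*25*3)/9 = (-125*3)/9 = (⅑)*(-375) = -125/3 ≈ -41.667)
(D + y(-12, -1))² = (-125/3 + (-9 - ⅕*(-1)))² = (-125/3 + (-9 + ⅕))² = (-125/3 - 44/5)² = (-757/15)² = 573049/225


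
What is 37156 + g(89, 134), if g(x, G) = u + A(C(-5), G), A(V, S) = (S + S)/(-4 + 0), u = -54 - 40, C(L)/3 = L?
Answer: 36995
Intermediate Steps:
C(L) = 3*L
u = -94
A(V, S) = -S/2 (A(V, S) = (2*S)/(-4) = (2*S)*(-¼) = -S/2)
g(x, G) = -94 - G/2
37156 + g(89, 134) = 37156 + (-94 - ½*134) = 37156 + (-94 - 67) = 37156 - 161 = 36995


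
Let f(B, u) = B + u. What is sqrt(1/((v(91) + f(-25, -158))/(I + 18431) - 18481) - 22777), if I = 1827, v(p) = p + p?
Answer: I*sqrt(3192571209005489594919)/374388099 ≈ 150.92*I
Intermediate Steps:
v(p) = 2*p
sqrt(1/((v(91) + f(-25, -158))/(I + 18431) - 18481) - 22777) = sqrt(1/((2*91 + (-25 - 158))/(1827 + 18431) - 18481) - 22777) = sqrt(1/((182 - 183)/20258 - 18481) - 22777) = sqrt(1/(-1*1/20258 - 18481) - 22777) = sqrt(1/(-1/20258 - 18481) - 22777) = sqrt(1/(-374388099/20258) - 22777) = sqrt(-20258/374388099 - 22777) = sqrt(-8527437751181/374388099) = I*sqrt(3192571209005489594919)/374388099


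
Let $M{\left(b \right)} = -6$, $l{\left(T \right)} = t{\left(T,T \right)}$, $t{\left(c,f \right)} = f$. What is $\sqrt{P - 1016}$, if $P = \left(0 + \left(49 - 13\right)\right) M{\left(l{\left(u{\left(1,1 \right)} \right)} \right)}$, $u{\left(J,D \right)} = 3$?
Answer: $4 i \sqrt{77} \approx 35.1 i$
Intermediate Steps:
$l{\left(T \right)} = T$
$P = -216$ ($P = \left(0 + \left(49 - 13\right)\right) \left(-6\right) = \left(0 + 36\right) \left(-6\right) = 36 \left(-6\right) = -216$)
$\sqrt{P - 1016} = \sqrt{-216 - 1016} = \sqrt{-1232} = 4 i \sqrt{77}$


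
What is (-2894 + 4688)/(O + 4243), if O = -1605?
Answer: 897/1319 ≈ 0.68006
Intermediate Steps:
(-2894 + 4688)/(O + 4243) = (-2894 + 4688)/(-1605 + 4243) = 1794/2638 = 1794*(1/2638) = 897/1319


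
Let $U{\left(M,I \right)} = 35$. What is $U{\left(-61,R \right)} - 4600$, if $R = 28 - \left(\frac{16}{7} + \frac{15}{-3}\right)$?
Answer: $-4565$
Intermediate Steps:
$R = \frac{215}{7}$ ($R = 28 - \left(16 \cdot \frac{1}{7} + 15 \left(- \frac{1}{3}\right)\right) = 28 - \left(\frac{16}{7} - 5\right) = 28 - - \frac{19}{7} = 28 + \frac{19}{7} = \frac{215}{7} \approx 30.714$)
$U{\left(-61,R \right)} - 4600 = 35 - 4600 = -4565$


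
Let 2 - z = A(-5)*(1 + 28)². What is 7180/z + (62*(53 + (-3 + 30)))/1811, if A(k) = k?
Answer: 33869700/7618877 ≈ 4.4455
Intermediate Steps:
z = 4207 (z = 2 - (-5)*(1 + 28)² = 2 - (-5)*29² = 2 - (-5)*841 = 2 - 1*(-4205) = 2 + 4205 = 4207)
7180/z + (62*(53 + (-3 + 30)))/1811 = 7180/4207 + (62*(53 + (-3 + 30)))/1811 = 7180*(1/4207) + (62*(53 + 27))*(1/1811) = 7180/4207 + (62*80)*(1/1811) = 7180/4207 + 4960*(1/1811) = 7180/4207 + 4960/1811 = 33869700/7618877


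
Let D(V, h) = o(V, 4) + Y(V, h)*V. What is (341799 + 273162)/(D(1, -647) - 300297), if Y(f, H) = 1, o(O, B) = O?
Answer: -614961/300295 ≈ -2.0479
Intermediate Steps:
D(V, h) = 2*V (D(V, h) = V + 1*V = V + V = 2*V)
(341799 + 273162)/(D(1, -647) - 300297) = (341799 + 273162)/(2*1 - 300297) = 614961/(2 - 300297) = 614961/(-300295) = 614961*(-1/300295) = -614961/300295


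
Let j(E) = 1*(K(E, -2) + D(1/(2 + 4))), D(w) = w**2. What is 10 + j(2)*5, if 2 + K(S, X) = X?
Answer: -355/36 ≈ -9.8611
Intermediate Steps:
K(S, X) = -2 + X
j(E) = -143/36 (j(E) = 1*((-2 - 2) + (1/(2 + 4))**2) = 1*(-4 + (1/6)**2) = 1*(-4 + 1/36) = 1*(-143/36) = -143/36)
10 + j(2)*5 = 10 - 143/36*5 = 10 - 715/36 = -355/36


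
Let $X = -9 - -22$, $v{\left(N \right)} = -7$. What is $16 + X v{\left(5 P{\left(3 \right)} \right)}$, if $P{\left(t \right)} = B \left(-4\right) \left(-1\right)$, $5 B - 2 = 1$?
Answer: $-75$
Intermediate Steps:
$B = \frac{3}{5}$ ($B = \frac{2}{5} + \frac{1}{5} \cdot 1 = \frac{2}{5} + \frac{1}{5} = \frac{3}{5} \approx 0.6$)
$P{\left(t \right)} = \frac{12}{5}$ ($P{\left(t \right)} = \frac{3}{5} \left(-4\right) \left(-1\right) = \left(- \frac{12}{5}\right) \left(-1\right) = \frac{12}{5}$)
$X = 13$ ($X = -9 + 22 = 13$)
$16 + X v{\left(5 P{\left(3 \right)} \right)} = 16 + 13 \left(-7\right) = 16 - 91 = -75$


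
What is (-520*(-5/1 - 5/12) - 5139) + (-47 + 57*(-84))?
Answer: -21472/3 ≈ -7157.3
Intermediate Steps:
(-520*(-5/1 - 5/12) - 5139) + (-47 + 57*(-84)) = (-520*(-5*1 - 5*1/12) - 5139) + (-47 - 4788) = (-520*(-5 - 5/12) - 5139) - 4835 = (-520*(-65/12) - 5139) - 4835 = (8450/3 - 5139) - 4835 = -6967/3 - 4835 = -21472/3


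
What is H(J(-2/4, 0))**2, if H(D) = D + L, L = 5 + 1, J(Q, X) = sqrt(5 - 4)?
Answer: 49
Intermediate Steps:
J(Q, X) = 1 (J(Q, X) = sqrt(1) = 1)
L = 6
H(D) = 6 + D (H(D) = D + 6 = 6 + D)
H(J(-2/4, 0))**2 = (6 + 1)**2 = 7**2 = 49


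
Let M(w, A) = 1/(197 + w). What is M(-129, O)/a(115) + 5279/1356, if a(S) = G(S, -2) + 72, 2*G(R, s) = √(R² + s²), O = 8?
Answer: 673798333/173051364 - √13229/255238 ≈ 3.8932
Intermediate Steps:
G(R, s) = √(R² + s²)/2
a(S) = 72 + √(4 + S²)/2 (a(S) = √(S² + (-2)²)/2 + 72 = √(S² + 4)/2 + 72 = √(4 + S²)/2 + 72 = 72 + √(4 + S²)/2)
M(-129, O)/a(115) + 5279/1356 = 1/((197 - 129)*(72 + √(4 + 115²)/2)) + 5279/1356 = 1/(68*(72 + √(4 + 13225)/2)) + 5279*(1/1356) = 1/(68*(72 + √13229/2)) + 5279/1356 = 5279/1356 + 1/(68*(72 + √13229/2))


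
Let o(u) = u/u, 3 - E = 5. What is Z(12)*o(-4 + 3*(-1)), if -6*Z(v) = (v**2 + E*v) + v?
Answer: -22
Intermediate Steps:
E = -2 (E = 3 - 1*5 = 3 - 5 = -2)
o(u) = 1
Z(v) = -v**2/6 + v/6 (Z(v) = -((v**2 - 2*v) + v)/6 = -(v**2 - v)/6 = -v**2/6 + v/6)
Z(12)*o(-4 + 3*(-1)) = ((1/6)*12*(1 - 1*12))*1 = ((1/6)*12*(1 - 12))*1 = ((1/6)*12*(-11))*1 = -22*1 = -22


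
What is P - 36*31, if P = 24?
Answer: -1092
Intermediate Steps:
P - 36*31 = 24 - 36*31 = 24 - 1116 = -1092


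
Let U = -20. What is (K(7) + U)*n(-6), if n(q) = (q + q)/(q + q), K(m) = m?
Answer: -13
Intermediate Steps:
n(q) = 1 (n(q) = (2*q)/((2*q)) = (2*q)*(1/(2*q)) = 1)
(K(7) + U)*n(-6) = (7 - 20)*1 = -13*1 = -13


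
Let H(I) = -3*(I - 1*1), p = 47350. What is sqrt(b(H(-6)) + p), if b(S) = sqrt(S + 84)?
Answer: sqrt(47350 + sqrt(105)) ≈ 217.62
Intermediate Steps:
H(I) = 3 - 3*I (H(I) = -3*(I - 1) = -3*(-1 + I) = 3 - 3*I)
b(S) = sqrt(84 + S)
sqrt(b(H(-6)) + p) = sqrt(sqrt(84 + (3 - 3*(-6))) + 47350) = sqrt(sqrt(84 + (3 + 18)) + 47350) = sqrt(sqrt(84 + 21) + 47350) = sqrt(sqrt(105) + 47350) = sqrt(47350 + sqrt(105))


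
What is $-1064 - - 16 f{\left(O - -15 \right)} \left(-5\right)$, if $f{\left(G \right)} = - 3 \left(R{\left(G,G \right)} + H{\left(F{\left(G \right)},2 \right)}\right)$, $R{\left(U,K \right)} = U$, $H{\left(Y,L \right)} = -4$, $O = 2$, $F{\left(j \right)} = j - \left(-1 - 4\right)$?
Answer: $2056$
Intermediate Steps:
$F{\left(j \right)} = 5 + j$ ($F{\left(j \right)} = j - -5 = j + 5 = 5 + j$)
$f{\left(G \right)} = 12 - 3 G$ ($f{\left(G \right)} = - 3 \left(G - 4\right) = - 3 \left(-4 + G\right) = 12 - 3 G$)
$-1064 - - 16 f{\left(O - -15 \right)} \left(-5\right) = -1064 - - 16 \left(12 - 3 \left(2 - -15\right)\right) \left(-5\right) = -1064 - - 16 \left(12 - 3 \left(2 + 15\right)\right) \left(-5\right) = -1064 - - 16 \left(12 - 51\right) \left(-5\right) = -1064 - \left(-16\right) \left(-39\right) \left(-5\right) = -1064 - 624 \left(-5\right) = -1064 - -3120 = -1064 + 3120 = 2056$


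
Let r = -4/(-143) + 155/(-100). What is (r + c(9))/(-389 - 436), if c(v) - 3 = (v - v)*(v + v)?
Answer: -1409/786500 ≈ -0.0017915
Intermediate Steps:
c(v) = 3 (c(v) = 3 + (v - v)*(v + v) = 3 + 0*(2*v) = 3 + 0 = 3)
r = -4353/2860 (r = -4*(-1/143) + 155*(-1/100) = 4/143 - 31/20 = -4353/2860 ≈ -1.5220)
(r + c(9))/(-389 - 436) = (-4353/2860 + 3)/(-389 - 436) = (4227/2860)/(-825) = (4227/2860)*(-1/825) = -1409/786500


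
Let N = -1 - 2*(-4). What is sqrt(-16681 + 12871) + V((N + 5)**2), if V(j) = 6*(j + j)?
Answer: 1728 + I*sqrt(3810) ≈ 1728.0 + 61.725*I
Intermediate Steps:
N = 7 (N = -1 + 8 = 7)
V(j) = 12*j (V(j) = 6*(2*j) = 12*j)
sqrt(-16681 + 12871) + V((N + 5)**2) = sqrt(-16681 + 12871) + 12*(7 + 5)**2 = sqrt(-3810) + 12*12**2 = I*sqrt(3810) + 12*144 = I*sqrt(3810) + 1728 = 1728 + I*sqrt(3810)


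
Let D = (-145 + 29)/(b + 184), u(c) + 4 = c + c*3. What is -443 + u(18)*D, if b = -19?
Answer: -80983/165 ≈ -490.81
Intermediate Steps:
u(c) = -4 + 4*c (u(c) = -4 + (c + c*3) = -4 + (c + 3*c) = -4 + 4*c)
D = -116/165 (D = (-145 + 29)/(-19 + 184) = -116/165 ≈ -0.70303)
-443 + u(18)*D = -443 + (-4 + 4*18)*(-116/165) = -443 + (-4 + 72)*(-116/165) = -443 + 68*(-116/165) = -443 - 7888/165 = -80983/165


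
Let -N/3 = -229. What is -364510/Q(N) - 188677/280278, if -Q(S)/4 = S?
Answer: 4235235391/32091831 ≈ 131.97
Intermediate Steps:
N = 687 (N = -3*(-229) = 687)
Q(S) = -4*S
-364510/Q(N) - 188677/280278 = -364510/((-4*687)) - 188677/280278 = -364510/(-2748) - 188677*1/280278 = -364510*(-1/2748) - 188677/280278 = 182255/1374 - 188677/280278 = 4235235391/32091831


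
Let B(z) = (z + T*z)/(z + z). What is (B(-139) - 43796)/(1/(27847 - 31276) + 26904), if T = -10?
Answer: -17669637/10853390 ≈ -1.6280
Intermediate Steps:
B(z) = -9/2 (B(z) = (z - 10*z)/(z + z) = (-9*z)/((2*z)) = (-9*z)*(1/(2*z)) = -9/2)
(B(-139) - 43796)/(1/(27847 - 31276) + 26904) = (-9/2 - 43796)/(1/(27847 - 31276) + 26904) = -87601/(2*(1/(-3429) + 26904)) = -87601/(2*(-1/3429 + 26904)) = -87601/(2*92253815/3429) = -87601/2*3429/92253815 = -17669637/10853390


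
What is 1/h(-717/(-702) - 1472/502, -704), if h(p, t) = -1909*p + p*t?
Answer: 1506/7519745 ≈ 0.00020027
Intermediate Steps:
1/h(-717/(-702) - 1472/502, -704) = 1/((-717/(-702) - 1472/502)*(-1909 - 704)) = 1/((-717*(-1/702) - 1472*1/502)*(-2613)) = 1/((239/234 - 736/251)*(-2613)) = 1/(-112235/58734*(-2613)) = 1/(7519745/1506) = 1506/7519745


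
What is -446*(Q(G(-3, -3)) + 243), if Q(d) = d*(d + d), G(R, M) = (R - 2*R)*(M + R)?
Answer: -397386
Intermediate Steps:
G(R, M) = -R*(M + R) (G(R, M) = (-R)*(M + R) = -R*(M + R))
Q(d) = 2*d² (Q(d) = d*(2*d) = 2*d²)
-446*(Q(G(-3, -3)) + 243) = -446*(2*(-1*(-3)*(-3 - 3))² + 243) = -446*(2*(-1*(-3)*(-6))² + 243) = -446*(2*(-18)² + 243) = -446*(2*324 + 243) = -446*(648 + 243) = -446*891 = -397386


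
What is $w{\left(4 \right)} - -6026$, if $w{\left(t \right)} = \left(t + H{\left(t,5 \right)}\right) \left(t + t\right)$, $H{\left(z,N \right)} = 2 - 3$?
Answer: $6050$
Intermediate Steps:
$H{\left(z,N \right)} = -1$ ($H{\left(z,N \right)} = 2 - 3 = -1$)
$w{\left(t \right)} = 2 t \left(-1 + t\right)$ ($w{\left(t \right)} = \left(t - 1\right) \left(t + t\right) = \left(-1 + t\right) 2 t = 2 t \left(-1 + t\right)$)
$w{\left(4 \right)} - -6026 = 2 \cdot 4 \left(-1 + 4\right) - -6026 = 2 \cdot 4 \cdot 3 + 6026 = 24 + 6026 = 6050$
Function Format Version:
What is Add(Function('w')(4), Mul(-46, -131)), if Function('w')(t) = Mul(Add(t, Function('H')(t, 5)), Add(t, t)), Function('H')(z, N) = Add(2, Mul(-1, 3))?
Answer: 6050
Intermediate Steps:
Function('H')(z, N) = -1 (Function('H')(z, N) = Add(2, -3) = -1)
Function('w')(t) = Mul(2, t, Add(-1, t)) (Function('w')(t) = Mul(Add(t, -1), Add(t, t)) = Mul(Add(-1, t), Mul(2, t)) = Mul(2, t, Add(-1, t)))
Add(Function('w')(4), Mul(-46, -131)) = Add(Mul(2, 4, Add(-1, 4)), Mul(-46, -131)) = Add(Mul(2, 4, 3), 6026) = Add(24, 6026) = 6050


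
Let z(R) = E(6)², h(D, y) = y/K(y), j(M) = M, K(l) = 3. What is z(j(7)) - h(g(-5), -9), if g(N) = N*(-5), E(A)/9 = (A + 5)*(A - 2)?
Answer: 156819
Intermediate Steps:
E(A) = 9*(-2 + A)*(5 + A) (E(A) = 9*((A + 5)*(A - 2)) = 9*((5 + A)*(-2 + A)) = 9*((-2 + A)*(5 + A)) = 9*(-2 + A)*(5 + A))
g(N) = -5*N
h(D, y) = y/3
z(R) = 156816 (z(R) = (-90 + 9*6² + 27*6)² = (-90 + 9*36 + 162)² = (-90 + 324 + 162)² = 396² = 156816)
z(j(7)) - h(g(-5), -9) = 156816 - (-9)/3 = 156816 - 1*(-3) = 156816 + 3 = 156819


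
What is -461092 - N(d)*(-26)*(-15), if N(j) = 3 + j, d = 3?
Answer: -463432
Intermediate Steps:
-461092 - N(d)*(-26)*(-15) = -461092 - (3 + 3)*(-26)*(-15) = -461092 - 6*(-26)*(-15) = -461092 - (-156)*(-15) = -461092 - 1*2340 = -461092 - 2340 = -463432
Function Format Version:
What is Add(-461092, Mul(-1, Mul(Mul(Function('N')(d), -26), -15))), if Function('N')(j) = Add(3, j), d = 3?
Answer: -463432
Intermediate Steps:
Add(-461092, Mul(-1, Mul(Mul(Function('N')(d), -26), -15))) = Add(-461092, Mul(-1, Mul(Mul(Add(3, 3), -26), -15))) = Add(-461092, Mul(-1, Mul(Mul(6, -26), -15))) = Add(-461092, Mul(-1, Mul(-156, -15))) = Add(-461092, Mul(-1, 2340)) = Add(-461092, -2340) = -463432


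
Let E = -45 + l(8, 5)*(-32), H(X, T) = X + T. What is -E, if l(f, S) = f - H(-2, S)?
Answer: 205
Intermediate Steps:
H(X, T) = T + X
l(f, S) = 2 + f - S (l(f, S) = f - (S - 2) = f - (-2 + S) = f + (2 - S) = 2 + f - S)
E = -205 (E = -45 + (2 + 8 - 1*5)*(-32) = -45 + (2 + 8 - 5)*(-32) = -45 + 5*(-32) = -45 - 160 = -205)
-E = -1*(-205) = 205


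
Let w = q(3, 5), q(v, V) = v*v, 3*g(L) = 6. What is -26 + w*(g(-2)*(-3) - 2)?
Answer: -98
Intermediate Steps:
g(L) = 2 (g(L) = (1/3)*6 = 2)
q(v, V) = v**2
w = 9 (w = 3**2 = 9)
-26 + w*(g(-2)*(-3) - 2) = -26 + 9*(2*(-3) - 2) = -26 + 9*(-6 - 2) = -26 + 9*(-8) = -26 - 72 = -98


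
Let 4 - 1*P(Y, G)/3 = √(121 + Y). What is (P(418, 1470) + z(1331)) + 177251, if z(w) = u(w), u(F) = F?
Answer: 178594 - 21*√11 ≈ 1.7852e+5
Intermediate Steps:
z(w) = w
P(Y, G) = 12 - 3*√(121 + Y)
(P(418, 1470) + z(1331)) + 177251 = ((12 - 3*√(121 + 418)) + 1331) + 177251 = ((12 - 21*√11) + 1331) + 177251 = (1343 - 21*√11) + 177251 = 178594 - 21*√11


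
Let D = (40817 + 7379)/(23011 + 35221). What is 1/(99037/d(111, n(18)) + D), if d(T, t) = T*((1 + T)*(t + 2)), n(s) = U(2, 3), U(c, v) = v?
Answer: 452462640/1095373243 ≈ 0.41307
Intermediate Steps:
n(s) = 3
d(T, t) = T*(1 + T)*(2 + t) (d(T, t) = T*((1 + T)*(2 + t)) = T*(1 + T)*(2 + t))
D = 12049/14558 (D = 48196/58232 = 48196*(1/58232) = 12049/14558 ≈ 0.82765)
1/(99037/d(111, n(18)) + D) = 1/(99037/((111*(2 + 3 + 2*111 + 111*3))) + 12049/14558) = 1/(99037/((111*(2 + 3 + 222 + 333))) + 12049/14558) = 1/(99037/((111*560)) + 12049/14558) = 1/(99037/62160 + 12049/14558) = 1/(1095373243/452462640) = 452462640/1095373243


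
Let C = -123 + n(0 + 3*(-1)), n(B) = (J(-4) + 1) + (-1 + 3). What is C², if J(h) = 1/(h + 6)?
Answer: 57121/4 ≈ 14280.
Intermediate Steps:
J(h) = 1/(6 + h)
n(B) = 7/2 (n(B) = (1/(6 - 4) + 1) + (-1 + 3) = (1/2 + 1) + 2 = (½ + 1) + 2 = 3/2 + 2 = 7/2)
C = -239/2 (C = -123 + 7/2 = -239/2 ≈ -119.50)
C² = (-239/2)² = 57121/4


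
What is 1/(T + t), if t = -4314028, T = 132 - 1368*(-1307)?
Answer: -1/2525920 ≈ -3.9590e-7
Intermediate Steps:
T = 1788108 (T = 132 + 1787976 = 1788108)
1/(T + t) = 1/(1788108 - 4314028) = 1/(-2525920) = -1/2525920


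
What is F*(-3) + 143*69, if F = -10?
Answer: 9897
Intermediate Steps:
F*(-3) + 143*69 = -10*(-3) + 143*69 = 30 + 9867 = 9897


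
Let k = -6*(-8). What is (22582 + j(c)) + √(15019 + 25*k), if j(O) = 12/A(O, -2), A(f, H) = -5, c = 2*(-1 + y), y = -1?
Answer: 112898/5 + 7*√331 ≈ 22707.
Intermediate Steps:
k = 48
c = -4 (c = 2*(-1 - 1) = 2*(-2) = -4)
j(O) = -12/5 (j(O) = 12/(-5) = 12*(-⅕) = -12/5)
(22582 + j(c)) + √(15019 + 25*k) = (22582 - 12/5) + √(15019 + 25*48) = 112898/5 + √(15019 + 1200) = 112898/5 + √16219 = 112898/5 + 7*√331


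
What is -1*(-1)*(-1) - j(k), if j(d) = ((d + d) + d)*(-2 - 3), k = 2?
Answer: 29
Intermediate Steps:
j(d) = -15*d (j(d) = (2*d + d)*(-5) = (3*d)*(-5) = -15*d)
-1*(-1)*(-1) - j(k) = -1*(-1)*(-1) - (-15)*2 = 1*(-1) - 1*(-30) = -1 + 30 = 29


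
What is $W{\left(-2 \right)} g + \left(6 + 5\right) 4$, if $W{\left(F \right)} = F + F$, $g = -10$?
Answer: $84$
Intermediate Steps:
$W{\left(F \right)} = 2 F$
$W{\left(-2 \right)} g + \left(6 + 5\right) 4 = 2 \left(-2\right) \left(-10\right) + \left(6 + 5\right) 4 = \left(-4\right) \left(-10\right) + 11 \cdot 4 = 40 + 44 = 84$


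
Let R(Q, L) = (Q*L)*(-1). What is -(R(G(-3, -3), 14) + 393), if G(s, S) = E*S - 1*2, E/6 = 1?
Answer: -673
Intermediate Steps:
E = 6 (E = 6*1 = 6)
G(s, S) = -2 + 6*S (G(s, S) = 6*S - 1*2 = 6*S - 2 = -2 + 6*S)
R(Q, L) = -L*Q (R(Q, L) = (L*Q)*(-1) = -L*Q)
-(R(G(-3, -3), 14) + 393) = -(-1*14*(-2 + 6*(-3)) + 393) = -(-1*14*(-2 - 18) + 393) = -(-1*14*(-20) + 393) = -(280 + 393) = -1*673 = -673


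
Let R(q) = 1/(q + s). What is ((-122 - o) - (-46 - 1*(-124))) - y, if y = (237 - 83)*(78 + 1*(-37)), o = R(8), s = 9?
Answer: -110739/17 ≈ -6514.1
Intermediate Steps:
R(q) = 1/(9 + q) (R(q) = 1/(q + 9) = 1/(9 + q))
o = 1/17 (o = 1/(9 + 8) = 1/17 ≈ 0.058824)
y = 6314 (y = 154*(78 - 37) = 154*41 = 6314)
((-122 - o) - (-46 - 1*(-124))) - y = ((-122 - 1*1/17) - (-46 - 1*(-124))) - 1*6314 = ((-122 - 1/17) - (-46 + 124)) - 6314 = (-2075/17 - 1*78) - 6314 = (-2075/17 - 78) - 6314 = -3401/17 - 6314 = -110739/17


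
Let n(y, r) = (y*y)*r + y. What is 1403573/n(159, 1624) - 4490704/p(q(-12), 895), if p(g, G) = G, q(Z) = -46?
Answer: -184371346050277/36745570185 ≈ -5017.5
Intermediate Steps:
n(y, r) = y + r*y² (n(y, r) = y²*r + y = r*y² + y = y + r*y²)
1403573/n(159, 1624) - 4490704/p(q(-12), 895) = 1403573/((159*(1 + 1624*159))) - 4490704/895 = 1403573/((159*(1 + 258216))) - 4490704*1/895 = 1403573/((159*258217)) - 4490704/895 = 1403573/41056503 - 4490704/895 = -184371346050277/36745570185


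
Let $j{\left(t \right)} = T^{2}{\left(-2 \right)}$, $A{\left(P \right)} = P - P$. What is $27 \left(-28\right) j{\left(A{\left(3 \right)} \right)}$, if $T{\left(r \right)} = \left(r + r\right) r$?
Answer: $-48384$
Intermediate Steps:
$A{\left(P \right)} = 0$
$T{\left(r \right)} = 2 r^{2}$ ($T{\left(r \right)} = 2 r r = 2 r^{2}$)
$j{\left(t \right)} = 64$ ($j{\left(t \right)} = \left(2 \left(-2\right)^{2}\right)^{2} = \left(2 \cdot 4\right)^{2} = 8^{2} = 64$)
$27 \left(-28\right) j{\left(A{\left(3 \right)} \right)} = 27 \left(-28\right) 64 = \left(-756\right) 64 = -48384$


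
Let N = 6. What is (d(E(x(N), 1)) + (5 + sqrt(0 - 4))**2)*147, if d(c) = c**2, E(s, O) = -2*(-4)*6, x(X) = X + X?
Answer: 341775 + 2940*I ≈ 3.4178e+5 + 2940.0*I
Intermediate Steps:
x(X) = 2*X
E(s, O) = 48 (E(s, O) = 8*6 = 48)
(d(E(x(N), 1)) + (5 + sqrt(0 - 4))**2)*147 = (48**2 + (5 + sqrt(0 - 4))**2)*147 = (2304 + (5 + sqrt(-4))**2)*147 = (2304 + (5 + 2*I)**2)*147 = 338688 + 147*(5 + 2*I)**2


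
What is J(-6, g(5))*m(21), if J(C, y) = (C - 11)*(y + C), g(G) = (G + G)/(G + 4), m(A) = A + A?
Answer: 10472/3 ≈ 3490.7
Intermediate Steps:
m(A) = 2*A
g(G) = 2*G/(4 + G) (g(G) = (2*G)/(4 + G) = 2*G/(4 + G))
J(C, y) = (-11 + C)*(C + y)
J(-6, g(5))*m(21) = ((-6)² - 11*(-6) - 22*5/(4 + 5) - 12*5/(4 + 5))*(2*21) = (36 + 66 - 22*5/9 - 12*5/9)*42 = (36 + 66 - 11*10/9 - 6*10/9)*42 = (36 + 66 - 110/9 - 20/3)*42 = (748/9)*42 = 10472/3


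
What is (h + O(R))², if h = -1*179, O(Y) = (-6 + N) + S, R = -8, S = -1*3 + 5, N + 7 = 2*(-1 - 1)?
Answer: 37636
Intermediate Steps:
N = -11 (N = -7 + 2*(-1 - 1) = -7 + 2*(-2) = -7 - 4 = -11)
S = 2 (S = -3 + 5 = 2)
O(Y) = -15 (O(Y) = (-6 - 11) + 2 = -17 + 2 = -15)
h = -179
(h + O(R))² = (-179 - 15)² = (-194)² = 37636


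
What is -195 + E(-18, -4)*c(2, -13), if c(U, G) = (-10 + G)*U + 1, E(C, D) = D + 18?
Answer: -825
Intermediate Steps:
E(C, D) = 18 + D
c(U, G) = 1 + U*(-10 + G) (c(U, G) = U*(-10 + G) + 1 = 1 + U*(-10 + G))
-195 + E(-18, -4)*c(2, -13) = -195 + (18 - 4)*(1 - 10*2 - 13*2) = -195 + 14*(1 - 20 - 26) = -195 + 14*(-45) = -195 - 630 = -825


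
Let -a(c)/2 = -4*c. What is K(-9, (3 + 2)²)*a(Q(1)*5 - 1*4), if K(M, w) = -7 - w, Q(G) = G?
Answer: -256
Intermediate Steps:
a(c) = 8*c (a(c) = -(-8)*c = 8*c)
K(-9, (3 + 2)²)*a(Q(1)*5 - 1*4) = (-7 - (3 + 2)²)*(8*(1*5 - 1*4)) = (-7 - 1*5²)*(8*(5 - 4)) = (-7 - 1*25)*(8*1) = (-7 - 25)*8 = -32*8 = -256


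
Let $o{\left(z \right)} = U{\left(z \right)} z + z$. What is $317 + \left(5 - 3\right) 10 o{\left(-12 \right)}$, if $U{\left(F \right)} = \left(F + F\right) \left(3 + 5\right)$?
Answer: $46157$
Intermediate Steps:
$U{\left(F \right)} = 16 F$ ($U{\left(F \right)} = 2 F 8 = 16 F$)
$o{\left(z \right)} = z + 16 z^{2}$ ($o{\left(z \right)} = 16 z z + z = 16 z^{2} + z = z + 16 z^{2}$)
$317 + \left(5 - 3\right) 10 o{\left(-12 \right)} = 317 + \left(5 - 3\right) 10 \left(- 12 \left(1 + 16 \left(-12\right)\right)\right) = 317 + 2 \cdot 10 \left(- 12 \left(1 - 192\right)\right) = 317 + 20 \left(\left(-12\right) \left(-191\right)\right) = 317 + 20 \cdot 2292 = 317 + 45840 = 46157$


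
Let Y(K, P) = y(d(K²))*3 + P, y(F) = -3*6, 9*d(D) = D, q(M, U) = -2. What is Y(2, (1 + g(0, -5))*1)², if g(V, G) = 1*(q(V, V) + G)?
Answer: 3600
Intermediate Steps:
d(D) = D/9
g(V, G) = -2 + G (g(V, G) = 1*(-2 + G) = -2 + G)
y(F) = -18
Y(K, P) = -54 + P (Y(K, P) = -18*3 + P = -54 + P)
Y(2, (1 + g(0, -5))*1)² = (-54 + (1 + (-2 - 5))*1)² = (-54 + (1 - 7)*1)² = (-54 - 6*1)² = (-54 - 6)² = (-60)² = 3600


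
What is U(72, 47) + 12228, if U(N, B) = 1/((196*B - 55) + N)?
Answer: 112852213/9229 ≈ 12228.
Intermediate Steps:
U(N, B) = 1/(-55 + N + 196*B) (U(N, B) = 1/((-55 + 196*B) + N) = 1/(-55 + N + 196*B))
U(72, 47) + 12228 = 1/(-55 + 72 + 196*47) + 12228 = 1/(-55 + 72 + 9212) + 12228 = 1/9229 + 12228 = 112852213/9229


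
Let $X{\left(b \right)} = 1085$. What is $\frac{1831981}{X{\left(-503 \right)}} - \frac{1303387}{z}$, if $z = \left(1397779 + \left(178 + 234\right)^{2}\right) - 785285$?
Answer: $\frac{1431630978583}{848728230} \approx 1686.8$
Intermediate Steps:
$z = 782238$ ($z = \left(1397779 + 412^{2}\right) - 785285 = \left(1397779 + 169744\right) - 785285 = 1567523 - 785285 = 782238$)
$\frac{1831981}{X{\left(-503 \right)}} - \frac{1303387}{z} = \frac{1831981}{1085} - \frac{1303387}{782238} = \frac{1431630978583}{848728230}$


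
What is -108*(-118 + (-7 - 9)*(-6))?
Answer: 2376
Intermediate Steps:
-108*(-118 + (-7 - 9)*(-6)) = -108*(-118 - 16*(-6)) = -108*(-118 + 96) = -108*(-22) = 2376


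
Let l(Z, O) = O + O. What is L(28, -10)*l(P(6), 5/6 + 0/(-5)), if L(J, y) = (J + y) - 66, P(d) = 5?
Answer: -80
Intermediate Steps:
L(J, y) = -66 + J + y
l(Z, O) = 2*O
L(28, -10)*l(P(6), 5/6 + 0/(-5)) = (-66 + 28 - 10)*(2*(5/6 + 0/(-5))) = -96*(5*(1/6) + 0*(-1/5)) = -96*(5/6 + 0) = -96*5/6 = -48*5/3 = -80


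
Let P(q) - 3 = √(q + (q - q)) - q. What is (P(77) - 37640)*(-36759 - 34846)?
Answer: 2700510970 - 71605*√77 ≈ 2.6999e+9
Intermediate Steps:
P(q) = 3 + √q - q (P(q) = 3 + (√(q + (q - q)) - q) = 3 + (√(q + 0) - q) = 3 + (√q - q) = 3 + √q - q)
(P(77) - 37640)*(-36759 - 34846) = ((3 + √77 - 1*77) - 37640)*(-36759 - 34846) = ((3 + √77 - 77) - 37640)*(-71605) = ((-74 + √77) - 37640)*(-71605) = (-37714 + √77)*(-71605) = 2700510970 - 71605*√77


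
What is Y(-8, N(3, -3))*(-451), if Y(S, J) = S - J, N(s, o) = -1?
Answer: 3157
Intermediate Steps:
Y(-8, N(3, -3))*(-451) = (-8 - 1*(-1))*(-451) = (-8 + 1)*(-451) = -7*(-451) = 3157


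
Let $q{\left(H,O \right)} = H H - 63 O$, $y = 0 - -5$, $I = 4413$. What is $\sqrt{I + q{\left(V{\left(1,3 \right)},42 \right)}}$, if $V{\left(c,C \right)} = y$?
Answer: $16 \sqrt{7} \approx 42.332$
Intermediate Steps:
$y = 5$ ($y = 0 + 5 = 5$)
$V{\left(c,C \right)} = 5$
$q{\left(H,O \right)} = H^{2} - 63 O$
$\sqrt{I + q{\left(V{\left(1,3 \right)},42 \right)}} = \sqrt{4413 + \left(5^{2} - 2646\right)} = \sqrt{4413 + \left(25 - 2646\right)} = \sqrt{4413 - 2621} = \sqrt{1792} = 16 \sqrt{7}$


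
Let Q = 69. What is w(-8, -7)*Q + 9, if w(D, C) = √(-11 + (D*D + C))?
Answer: 9 + 69*√46 ≈ 476.98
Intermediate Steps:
w(D, C) = √(-11 + C + D²) (w(D, C) = √(-11 + (D² + C)) = √(-11 + (C + D²)) = √(-11 + C + D²))
w(-8, -7)*Q + 9 = √(-11 - 7 + (-8)²)*69 + 9 = √(-11 - 7 + 64)*69 + 9 = √46*69 + 9 = 69*√46 + 9 = 9 + 69*√46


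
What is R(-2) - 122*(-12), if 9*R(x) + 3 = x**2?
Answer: 13177/9 ≈ 1464.1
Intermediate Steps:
R(x) = -1/3 + x**2/9
R(-2) - 122*(-12) = (-1/3 + (1/9)*(-2)**2) - 122*(-12) = (-1/3 + (1/9)*4) - 122*(-12) = (-1/3 + 4/9) + 1464 = 1/9 + 1464 = 13177/9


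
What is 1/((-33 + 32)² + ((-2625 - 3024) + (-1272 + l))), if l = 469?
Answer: -1/6451 ≈ -0.00015501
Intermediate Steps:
1/((-33 + 32)² + ((-2625 - 3024) + (-1272 + l))) = 1/((-33 + 32)² + ((-2625 - 3024) + (-1272 + 469))) = 1/((-1)² + (-5649 - 803)) = 1/(1 - 6452) = 1/(-6451) = -1/6451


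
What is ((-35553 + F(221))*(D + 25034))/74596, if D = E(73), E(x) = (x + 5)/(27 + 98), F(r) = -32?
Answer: -5567856844/466225 ≈ -11942.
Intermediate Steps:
E(x) = 1/25 + x/125 (E(x) = (5 + x)/125 = (5 + x)*(1/125) = 1/25 + x/125)
D = 78/125 (D = 1/25 + (1/125)*73 = 1/25 + 73/125 = 78/125 ≈ 0.62400)
((-35553 + F(221))*(D + 25034))/74596 = ((-35553 - 32)*(78/125 + 25034))/74596 = -35585*3129328/125*(1/74596) = -22271427376/25*1/74596 = -5567856844/466225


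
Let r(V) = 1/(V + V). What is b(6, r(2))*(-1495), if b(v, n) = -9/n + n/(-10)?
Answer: 430859/8 ≈ 53857.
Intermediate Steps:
r(V) = 1/(2*V)
b(v, n) = -9/n - n/10 (b(v, n) = -9/n + n*(-1/10) = -9/n - n/10)
b(6, r(2))*(-1495) = (-9/((1/2)/2) - 1/(20*2))*(-1495) = (-9/((1/2)*(1/2)) - 1/(20*2))*(-1495) = (-9/1/4 - 1/10*1/4)*(-1495) = (-9*4 - 1/40)*(-1495) = (-36 - 1/40)*(-1495) = -1441/40*(-1495) = 430859/8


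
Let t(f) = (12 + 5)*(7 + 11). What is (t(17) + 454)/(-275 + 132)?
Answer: -760/143 ≈ -5.3147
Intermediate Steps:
t(f) = 306 (t(f) = 17*18 = 306)
(t(17) + 454)/(-275 + 132) = (306 + 454)/(-275 + 132) = 760/(-143) = 760*(-1/143) = -760/143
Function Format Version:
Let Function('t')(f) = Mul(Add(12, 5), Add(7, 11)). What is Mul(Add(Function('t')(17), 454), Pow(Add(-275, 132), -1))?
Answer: Rational(-760, 143) ≈ -5.3147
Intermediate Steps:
Function('t')(f) = 306 (Function('t')(f) = Mul(17, 18) = 306)
Mul(Add(Function('t')(17), 454), Pow(Add(-275, 132), -1)) = Mul(Add(306, 454), Pow(Add(-275, 132), -1)) = Mul(760, Pow(-143, -1)) = Mul(760, Rational(-1, 143)) = Rational(-760, 143)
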